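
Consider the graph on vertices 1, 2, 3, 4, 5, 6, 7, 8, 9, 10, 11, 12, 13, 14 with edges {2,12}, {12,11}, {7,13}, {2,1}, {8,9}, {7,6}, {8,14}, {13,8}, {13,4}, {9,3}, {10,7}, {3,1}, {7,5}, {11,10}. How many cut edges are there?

The edges on the cycle 2-12-11-10-7-13-8-9-3-1-2 are not bridges since each lies on that cycle.
But removing 6-7 disconnects 6 from 7; removing 7-5 disconnects 7 from 5; removing 14-8 disconnects 14 from 8; removing 4-13 disconnects 4 from 13 — these are bridges.
That makes 4 bridges.

4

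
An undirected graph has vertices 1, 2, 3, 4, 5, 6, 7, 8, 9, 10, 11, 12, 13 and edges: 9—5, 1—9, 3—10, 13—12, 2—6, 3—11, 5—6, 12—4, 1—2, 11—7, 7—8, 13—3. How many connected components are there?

2

Starting from 1 we can reach 1, 2, 5, 6, 9. That is one component of size 5.
Starting from 3 we can reach 3, 4, 7, 8, 10, 11, 12, 13. That is one component of size 8.
Total: 2 components.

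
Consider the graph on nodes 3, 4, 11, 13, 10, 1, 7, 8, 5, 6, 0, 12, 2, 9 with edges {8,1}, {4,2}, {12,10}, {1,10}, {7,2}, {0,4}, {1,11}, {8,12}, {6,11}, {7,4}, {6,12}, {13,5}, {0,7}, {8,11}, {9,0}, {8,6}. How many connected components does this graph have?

4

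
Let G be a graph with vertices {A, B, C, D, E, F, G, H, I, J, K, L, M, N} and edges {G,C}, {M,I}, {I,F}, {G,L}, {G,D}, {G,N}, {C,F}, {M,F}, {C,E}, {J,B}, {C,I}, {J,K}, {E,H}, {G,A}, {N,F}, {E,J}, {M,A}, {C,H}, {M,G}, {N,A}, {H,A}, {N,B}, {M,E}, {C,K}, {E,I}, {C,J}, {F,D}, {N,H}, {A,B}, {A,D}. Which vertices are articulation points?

Removing G increases the component count from 1 to 2, so G is a cut vertex.
By contrast removing I leaves 1 component; it is not a cut vertex. No other vertex is a cut vertex either.

G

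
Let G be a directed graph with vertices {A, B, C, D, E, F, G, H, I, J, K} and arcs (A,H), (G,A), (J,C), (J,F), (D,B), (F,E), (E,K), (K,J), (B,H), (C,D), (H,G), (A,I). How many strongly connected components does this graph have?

6

{E, F, J, K} are all mutually reachable — one SCC of size 4.
{A, G, H} are all mutually reachable — one SCC of size 3.
{B} is an SCC by itself.
{C} is an SCC by itself.
{D} is an SCC by itself.
(and 1 more singleton SCC)
That gives 6 strongly connected components.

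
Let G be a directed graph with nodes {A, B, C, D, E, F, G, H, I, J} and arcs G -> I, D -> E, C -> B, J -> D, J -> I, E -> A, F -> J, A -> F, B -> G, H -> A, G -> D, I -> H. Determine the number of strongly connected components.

4

{A, D, E, F, H, I, J} are all mutually reachable — one SCC of size 7.
{B} is an SCC by itself.
{G} is an SCC by itself.
{C} is an SCC by itself.
That gives 4 strongly connected components.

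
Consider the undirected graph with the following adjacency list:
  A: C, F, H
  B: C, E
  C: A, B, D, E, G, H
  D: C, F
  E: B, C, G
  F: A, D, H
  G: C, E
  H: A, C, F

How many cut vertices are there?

1

Removing C increases the component count from 1 to 2, so C is a cut vertex.
By contrast removing F leaves 1 component; it is not a cut vertex. No other vertex is a cut vertex either.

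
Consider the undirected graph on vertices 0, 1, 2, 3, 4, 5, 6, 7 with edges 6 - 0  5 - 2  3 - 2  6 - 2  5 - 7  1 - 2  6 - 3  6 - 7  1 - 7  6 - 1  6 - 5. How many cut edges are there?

1

The edges on the cycle 6-3-2-1-6 are not bridges since each lies on that cycle.
But removing 6 - 0 disconnects 6 from 0 — this is a bridge.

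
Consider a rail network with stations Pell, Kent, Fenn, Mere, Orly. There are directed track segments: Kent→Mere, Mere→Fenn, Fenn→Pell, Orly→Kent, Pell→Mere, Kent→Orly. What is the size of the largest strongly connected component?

{Fenn, Mere, Pell} are all mutually reachable — one SCC of size 3.
{Kent, Orly} are all mutually reachable — one SCC of size 2.
The largest has 3 vertices.

3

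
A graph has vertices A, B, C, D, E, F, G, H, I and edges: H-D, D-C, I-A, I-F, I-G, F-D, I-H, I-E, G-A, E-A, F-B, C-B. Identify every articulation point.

Removing I increases the component count from 1 to 2, so I is a cut vertex.
By contrast removing C leaves 1 component; it is not a cut vertex. No other vertex is a cut vertex either.

I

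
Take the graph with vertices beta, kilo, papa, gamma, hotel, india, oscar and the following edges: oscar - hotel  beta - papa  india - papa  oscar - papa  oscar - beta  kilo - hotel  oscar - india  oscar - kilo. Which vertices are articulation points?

oscar

Removing oscar increases the component count from 2 to 3, so oscar is a cut vertex.
By contrast removing hotel leaves 2 components; it is not a cut vertex. No other vertex is a cut vertex either.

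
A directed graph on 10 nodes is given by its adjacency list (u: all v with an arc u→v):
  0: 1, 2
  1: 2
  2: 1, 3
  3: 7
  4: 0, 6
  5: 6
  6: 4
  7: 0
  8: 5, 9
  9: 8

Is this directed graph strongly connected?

There is no directed path from 4 to 9, so the graph is not strongly connected.

No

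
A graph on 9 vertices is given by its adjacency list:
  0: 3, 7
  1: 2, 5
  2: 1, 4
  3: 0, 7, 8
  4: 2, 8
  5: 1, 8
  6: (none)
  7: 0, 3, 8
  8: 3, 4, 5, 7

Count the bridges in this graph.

The edges on the cycle 8-5-1-2-4-8 are not bridges since each lies on that cycle.
Every edge lies on some cycle, so there are no bridges.

0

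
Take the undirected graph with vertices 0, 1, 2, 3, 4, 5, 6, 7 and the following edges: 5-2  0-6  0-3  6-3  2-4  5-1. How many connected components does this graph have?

7 is isolated — a component by itself.
Starting from 0 we can reach 0, 3, 6. That is one component of size 3.
Starting from 1 we can reach 1, 2, 4, 5. That is one component of size 4.
Total: 3 components.

3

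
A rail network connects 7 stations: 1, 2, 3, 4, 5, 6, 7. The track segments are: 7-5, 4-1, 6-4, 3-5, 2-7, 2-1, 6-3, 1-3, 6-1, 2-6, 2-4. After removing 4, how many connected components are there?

With 4 gone, the remaining components are: {1, 2, 3, 5, 6, 7}.
That is 1 component.

1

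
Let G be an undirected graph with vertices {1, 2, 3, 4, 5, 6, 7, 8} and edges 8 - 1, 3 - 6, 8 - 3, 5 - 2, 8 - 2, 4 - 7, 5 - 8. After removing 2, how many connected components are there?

2

With 2 gone, the remaining components are: {4, 7}; {1, 3, 5, 6, 8}.
That is 2 components.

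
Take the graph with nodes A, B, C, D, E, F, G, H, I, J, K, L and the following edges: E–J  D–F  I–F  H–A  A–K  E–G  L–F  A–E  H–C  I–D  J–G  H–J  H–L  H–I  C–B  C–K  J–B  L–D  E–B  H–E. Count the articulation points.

Removing H increases the component count from 1 to 2, so H is a cut vertex.
By contrast removing D leaves 1 component; it is not a cut vertex. No other vertex is a cut vertex either.

1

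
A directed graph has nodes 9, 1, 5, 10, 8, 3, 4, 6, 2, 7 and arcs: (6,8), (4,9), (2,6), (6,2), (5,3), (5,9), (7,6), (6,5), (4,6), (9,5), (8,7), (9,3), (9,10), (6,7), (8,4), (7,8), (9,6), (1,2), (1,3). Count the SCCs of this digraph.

4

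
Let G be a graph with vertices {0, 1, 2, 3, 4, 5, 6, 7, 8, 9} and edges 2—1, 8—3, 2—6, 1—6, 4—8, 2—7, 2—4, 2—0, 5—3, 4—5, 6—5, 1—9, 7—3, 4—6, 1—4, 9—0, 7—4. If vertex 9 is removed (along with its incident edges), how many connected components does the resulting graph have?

1

With 9 gone, the remaining components are: {0, 1, 2, 3, 4, 5, 6, 7, 8}.
That is 1 component.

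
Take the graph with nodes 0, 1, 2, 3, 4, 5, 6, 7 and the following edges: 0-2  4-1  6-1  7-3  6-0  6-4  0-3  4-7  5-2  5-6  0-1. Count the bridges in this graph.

0

The edges on the cycle 5-6-0-2-5 are not bridges since each lies on that cycle.
Every edge lies on some cycle, so there are no bridges.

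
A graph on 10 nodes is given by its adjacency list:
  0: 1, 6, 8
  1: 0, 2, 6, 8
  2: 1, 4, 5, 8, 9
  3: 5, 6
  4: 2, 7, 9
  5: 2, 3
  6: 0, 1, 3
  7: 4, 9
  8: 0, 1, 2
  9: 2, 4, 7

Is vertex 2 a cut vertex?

Yes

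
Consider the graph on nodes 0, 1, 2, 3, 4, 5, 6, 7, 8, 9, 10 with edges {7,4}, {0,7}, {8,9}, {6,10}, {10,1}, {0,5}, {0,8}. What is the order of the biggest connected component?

6

3 is isolated — a component by itself.
2 is isolated — a component by itself.
Starting from 1 we can reach 1, 6, 10. That is one component of size 3.
Starting from 0 we can reach 0, 4, 5, 7, 8, 9. That is one component of size 6.
The largest has 6 vertices.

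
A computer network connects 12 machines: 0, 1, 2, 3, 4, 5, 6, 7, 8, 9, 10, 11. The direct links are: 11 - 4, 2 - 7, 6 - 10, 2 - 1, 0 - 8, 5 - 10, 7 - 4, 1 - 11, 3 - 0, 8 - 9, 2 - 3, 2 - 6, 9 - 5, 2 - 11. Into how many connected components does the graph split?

1

Starting from 0 we can reach 0, 1, 2, 3, 4, 5, 6, 7, 8, 9, 10, 11. That is one component of size 12.
Total: 1 component.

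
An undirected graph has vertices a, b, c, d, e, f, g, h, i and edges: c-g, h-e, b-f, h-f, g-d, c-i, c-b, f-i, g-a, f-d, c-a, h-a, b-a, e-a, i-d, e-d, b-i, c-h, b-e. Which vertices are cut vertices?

Removing c, for instance, still leaves 1 component. No single vertex removal increases the component count — the graph has no articulation points.

none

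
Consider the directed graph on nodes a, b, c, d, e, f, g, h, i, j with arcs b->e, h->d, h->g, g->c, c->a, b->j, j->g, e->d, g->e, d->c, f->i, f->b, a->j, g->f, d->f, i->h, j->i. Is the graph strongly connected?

Yes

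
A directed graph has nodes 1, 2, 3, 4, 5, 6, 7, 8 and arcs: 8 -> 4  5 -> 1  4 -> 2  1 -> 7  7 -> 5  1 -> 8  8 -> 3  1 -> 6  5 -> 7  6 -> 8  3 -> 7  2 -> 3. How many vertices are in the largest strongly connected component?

8

{1, 2, 3, 4, 5, 6, 7, 8} are all mutually reachable — one SCC of size 8.
The largest has 8 vertices.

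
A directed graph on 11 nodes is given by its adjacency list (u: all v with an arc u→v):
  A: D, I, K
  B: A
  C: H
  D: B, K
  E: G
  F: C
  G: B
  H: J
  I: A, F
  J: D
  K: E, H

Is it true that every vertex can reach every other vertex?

Yes

From F we can reach every vertex (A, B, C, D, E, F, G, H, I, J, K), and every vertex can reach F (A, B, C, D, E, F, G, H, I, J, K). So the whole graph is one strongly connected component.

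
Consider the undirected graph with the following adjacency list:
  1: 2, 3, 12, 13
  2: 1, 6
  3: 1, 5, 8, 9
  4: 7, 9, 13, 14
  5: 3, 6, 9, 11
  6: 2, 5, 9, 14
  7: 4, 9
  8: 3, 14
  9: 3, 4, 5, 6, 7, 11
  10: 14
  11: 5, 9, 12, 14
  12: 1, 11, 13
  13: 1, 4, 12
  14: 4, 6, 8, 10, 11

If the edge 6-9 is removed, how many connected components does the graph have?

6 and 9 are still connected via 6-5-9, so the component count stays at 1.

1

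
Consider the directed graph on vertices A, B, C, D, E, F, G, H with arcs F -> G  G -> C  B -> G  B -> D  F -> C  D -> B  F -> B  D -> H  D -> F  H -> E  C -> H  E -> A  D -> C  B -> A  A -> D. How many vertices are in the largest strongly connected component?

8

{A, B, C, D, E, F, G, H} are all mutually reachable — one SCC of size 8.
The largest has 8 vertices.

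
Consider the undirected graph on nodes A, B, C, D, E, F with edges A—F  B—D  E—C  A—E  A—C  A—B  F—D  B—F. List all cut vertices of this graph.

A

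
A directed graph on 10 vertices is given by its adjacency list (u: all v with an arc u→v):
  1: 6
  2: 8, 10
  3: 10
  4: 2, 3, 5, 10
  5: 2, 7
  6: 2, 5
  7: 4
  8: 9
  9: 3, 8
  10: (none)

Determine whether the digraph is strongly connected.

There is no directed path from 5 to 1, so the graph is not strongly connected.

No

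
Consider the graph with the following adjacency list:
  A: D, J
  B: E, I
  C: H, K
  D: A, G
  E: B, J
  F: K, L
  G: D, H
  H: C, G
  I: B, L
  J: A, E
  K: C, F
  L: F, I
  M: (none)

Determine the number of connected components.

2

M is isolated — a component by itself.
Starting from A we can reach A, B, C, D, E, F, G, H, I, J, K, L. That is one component of size 12.
Total: 2 components.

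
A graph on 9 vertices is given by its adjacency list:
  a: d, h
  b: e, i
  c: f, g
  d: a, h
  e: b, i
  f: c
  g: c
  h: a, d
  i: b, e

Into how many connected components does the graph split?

3

Starting from c we can reach c, f, g. That is one component of size 3.
Starting from b we can reach b, e, i. That is one component of size 3.
Starting from a we can reach a, d, h. That is one component of size 3.
Total: 3 components.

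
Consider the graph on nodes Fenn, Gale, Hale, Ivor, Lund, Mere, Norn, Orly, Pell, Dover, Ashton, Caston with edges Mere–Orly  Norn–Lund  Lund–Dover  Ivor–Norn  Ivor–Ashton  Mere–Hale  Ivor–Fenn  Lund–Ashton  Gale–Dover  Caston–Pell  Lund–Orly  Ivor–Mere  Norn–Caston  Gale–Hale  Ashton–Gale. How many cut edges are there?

The edges on the cycle Lund-Ashton-Gale-Dover-Lund are not bridges since each lies on that cycle.
But removing Caston–Norn disconnects Caston from Norn; removing Caston–Pell disconnects Caston from Pell; removing Ivor–Fenn disconnects Ivor from Fenn — these are bridges.
That makes 3 bridges.

3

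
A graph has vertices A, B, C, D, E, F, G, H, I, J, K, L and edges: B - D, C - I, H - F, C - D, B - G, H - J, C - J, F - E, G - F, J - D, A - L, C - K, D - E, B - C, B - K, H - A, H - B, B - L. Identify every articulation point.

C

Removing C increases the component count from 1 to 2, so C is a cut vertex.
By contrast removing L leaves 1 component; it is not a cut vertex. No other vertex is a cut vertex either.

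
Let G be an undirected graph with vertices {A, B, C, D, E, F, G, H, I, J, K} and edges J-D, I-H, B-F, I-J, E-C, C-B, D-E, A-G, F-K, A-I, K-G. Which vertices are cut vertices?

Removing I increases the component count from 1 to 2, so I is a cut vertex.
By contrast removing C leaves 1 component; it is not a cut vertex. No other vertex is a cut vertex either.

I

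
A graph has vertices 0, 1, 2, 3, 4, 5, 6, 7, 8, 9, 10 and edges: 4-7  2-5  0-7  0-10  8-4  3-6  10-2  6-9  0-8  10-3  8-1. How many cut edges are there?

7

The edges on the cycle 0-8-4-7-0 are not bridges since each lies on that cycle.
But removing 8-1 disconnects 8 from 1; removing 6-9 disconnects 6 from 9; removing 0-10 disconnects 0 from 10; removing 5-2 disconnects 5 from 2 — these are bridges.
In total 7 edges are bridges.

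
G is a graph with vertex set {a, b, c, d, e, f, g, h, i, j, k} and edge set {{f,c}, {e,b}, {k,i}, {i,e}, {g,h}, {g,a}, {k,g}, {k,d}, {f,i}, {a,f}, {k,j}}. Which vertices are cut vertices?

Removing e increases the component count from 1 to 2, so e is a cut vertex.
Removing f increases the component count from 1 to 2, so f is a cut vertex.
Removing g increases the component count from 1 to 2, so g is a cut vertex.
Likewise i, k are cut vertices.
By contrast removing a leaves 1 component; it is not a cut vertex. No other vertex is a cut vertex either.

e, f, g, i, k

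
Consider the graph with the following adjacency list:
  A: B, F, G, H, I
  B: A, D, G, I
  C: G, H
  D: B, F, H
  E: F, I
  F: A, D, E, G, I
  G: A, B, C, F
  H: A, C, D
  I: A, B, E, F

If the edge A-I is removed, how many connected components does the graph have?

A and I are still connected via A-F-I, so the component count stays at 1.

1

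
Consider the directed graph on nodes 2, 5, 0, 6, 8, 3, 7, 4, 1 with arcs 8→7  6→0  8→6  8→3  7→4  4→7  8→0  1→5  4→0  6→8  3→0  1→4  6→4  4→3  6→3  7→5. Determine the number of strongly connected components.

{4, 7} are all mutually reachable — one SCC of size 2.
{6, 8} are all mutually reachable — one SCC of size 2.
{3} is an SCC by itself.
{5} is an SCC by itself.
{0} is an SCC by itself.
(and 2 more singleton SCCs)
That gives 7 strongly connected components.

7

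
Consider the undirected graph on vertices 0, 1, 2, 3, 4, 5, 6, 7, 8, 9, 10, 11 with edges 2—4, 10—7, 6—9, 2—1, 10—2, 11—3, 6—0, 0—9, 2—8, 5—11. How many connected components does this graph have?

3

Starting from 3 we can reach 3, 5, 11. That is one component of size 3.
Starting from 0 we can reach 0, 6, 9. That is one component of size 3.
Starting from 1 we can reach 1, 2, 4, 7, 8, 10. That is one component of size 6.
Total: 3 components.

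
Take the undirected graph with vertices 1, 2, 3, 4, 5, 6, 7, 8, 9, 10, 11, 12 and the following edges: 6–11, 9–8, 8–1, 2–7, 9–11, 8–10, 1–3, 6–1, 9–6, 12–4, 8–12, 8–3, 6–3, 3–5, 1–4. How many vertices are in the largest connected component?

10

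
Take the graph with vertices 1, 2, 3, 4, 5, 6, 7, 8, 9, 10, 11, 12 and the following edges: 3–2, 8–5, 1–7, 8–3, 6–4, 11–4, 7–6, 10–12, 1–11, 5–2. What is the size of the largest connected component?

5

9 is isolated — a component by itself.
Starting from 10 we can reach 10, 12. That is one component of size 2.
Starting from 2 we can reach 2, 3, 5, 8. That is one component of size 4.
Starting from 1 we can reach 1, 4, 6, 7, 11. That is one component of size 5.
The largest has 5 vertices.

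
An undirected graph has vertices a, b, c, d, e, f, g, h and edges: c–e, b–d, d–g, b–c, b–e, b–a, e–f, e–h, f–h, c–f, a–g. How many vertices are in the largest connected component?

Starting from a we can reach a, b, c, d, e, f, g, h. That is one component of size 8.
The largest has 8 vertices.

8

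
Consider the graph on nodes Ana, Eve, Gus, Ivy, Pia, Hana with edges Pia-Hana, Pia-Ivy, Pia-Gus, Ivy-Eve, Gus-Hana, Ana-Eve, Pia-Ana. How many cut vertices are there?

1

Removing Pia increases the component count from 1 to 2, so Pia is a cut vertex.
By contrast removing Ana leaves 1 component; it is not a cut vertex. No other vertex is a cut vertex either.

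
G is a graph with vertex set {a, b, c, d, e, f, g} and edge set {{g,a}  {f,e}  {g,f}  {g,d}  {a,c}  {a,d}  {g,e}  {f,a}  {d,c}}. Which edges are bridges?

The edges on the cycle g-f-a-c-d-g are not bridges since each lies on that cycle.
Every edge lies on some cycle, so there are no bridges.

none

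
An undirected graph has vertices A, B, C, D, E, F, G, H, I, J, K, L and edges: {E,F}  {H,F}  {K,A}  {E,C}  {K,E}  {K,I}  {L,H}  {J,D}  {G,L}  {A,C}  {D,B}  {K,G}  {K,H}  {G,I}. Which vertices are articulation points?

Removing D increases the component count from 2 to 3, so D is a cut vertex.
By contrast removing F leaves 2 components; it is not a cut vertex. No other vertex is a cut vertex either.

D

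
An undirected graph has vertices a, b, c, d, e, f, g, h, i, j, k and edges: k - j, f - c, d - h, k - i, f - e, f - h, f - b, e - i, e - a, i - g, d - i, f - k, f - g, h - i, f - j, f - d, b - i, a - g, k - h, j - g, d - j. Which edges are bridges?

c-f

The edges on the cycle f-e-a-g-j-d-f are not bridges since each lies on that cycle.
But removing c - f disconnects c from f — this is a bridge.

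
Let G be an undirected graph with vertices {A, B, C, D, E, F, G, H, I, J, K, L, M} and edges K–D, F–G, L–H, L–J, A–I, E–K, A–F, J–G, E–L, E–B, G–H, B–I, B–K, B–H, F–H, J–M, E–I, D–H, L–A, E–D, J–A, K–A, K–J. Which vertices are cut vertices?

Removing J increases the component count from 2 to 3, so J is a cut vertex.
By contrast removing D leaves 2 components; it is not a cut vertex. No other vertex is a cut vertex either.

J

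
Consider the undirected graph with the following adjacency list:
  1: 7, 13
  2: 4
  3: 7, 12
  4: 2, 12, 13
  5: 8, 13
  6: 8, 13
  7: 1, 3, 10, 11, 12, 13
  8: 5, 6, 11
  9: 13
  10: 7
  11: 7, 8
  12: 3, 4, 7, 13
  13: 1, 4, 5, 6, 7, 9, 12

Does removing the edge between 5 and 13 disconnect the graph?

After removing 5-13, the path 5-8-6-13 still connects them, so the edge is not a bridge.

No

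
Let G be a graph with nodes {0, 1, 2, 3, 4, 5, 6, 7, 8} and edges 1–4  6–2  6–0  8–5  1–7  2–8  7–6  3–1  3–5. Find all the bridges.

0-6, 1-4

The edges on the cycle 3-1-7-6-2-8-5-3 are not bridges since each lies on that cycle.
But removing 4–1 disconnects 4 from 1; removing 6–0 disconnects 6 from 0 — these are bridges.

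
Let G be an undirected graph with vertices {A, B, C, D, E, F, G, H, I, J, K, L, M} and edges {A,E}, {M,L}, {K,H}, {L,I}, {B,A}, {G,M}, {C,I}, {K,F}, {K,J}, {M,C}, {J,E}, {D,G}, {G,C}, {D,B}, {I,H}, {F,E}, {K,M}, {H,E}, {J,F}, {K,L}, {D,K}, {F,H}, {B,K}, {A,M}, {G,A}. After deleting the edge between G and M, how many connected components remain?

G and M are still connected via G-A-M, so the component count stays at 1.

1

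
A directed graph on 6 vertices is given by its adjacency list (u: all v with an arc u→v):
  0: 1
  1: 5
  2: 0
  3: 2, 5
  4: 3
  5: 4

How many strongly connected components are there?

1

{0, 1, 2, 3, 4, 5} are all mutually reachable — one SCC of size 6.
That gives 1 strongly connected component.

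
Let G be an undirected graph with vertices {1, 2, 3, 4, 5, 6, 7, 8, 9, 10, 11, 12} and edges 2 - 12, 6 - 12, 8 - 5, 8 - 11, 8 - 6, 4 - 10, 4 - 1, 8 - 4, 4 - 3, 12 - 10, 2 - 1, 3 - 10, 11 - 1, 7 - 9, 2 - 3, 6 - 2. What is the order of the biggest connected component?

Starting from 7 we can reach 7, 9. That is one component of size 2.
Starting from 1 we can reach 1, 2, 3, 4, 5, 6, 8, 10, 11, 12. That is one component of size 10.
The largest has 10 vertices.

10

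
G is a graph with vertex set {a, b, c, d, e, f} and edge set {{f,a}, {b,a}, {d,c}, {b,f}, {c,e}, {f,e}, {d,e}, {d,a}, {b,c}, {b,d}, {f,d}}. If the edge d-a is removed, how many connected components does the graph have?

d and a are still connected via d-b-a, so the component count stays at 1.

1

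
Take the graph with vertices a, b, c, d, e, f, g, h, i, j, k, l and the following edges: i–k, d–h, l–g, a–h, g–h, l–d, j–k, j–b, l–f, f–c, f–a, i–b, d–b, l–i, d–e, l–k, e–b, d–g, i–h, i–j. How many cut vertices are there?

Removing f increases the component count from 1 to 2, so f is a cut vertex.
By contrast removing e leaves 1 component; it is not a cut vertex. No other vertex is a cut vertex either.

1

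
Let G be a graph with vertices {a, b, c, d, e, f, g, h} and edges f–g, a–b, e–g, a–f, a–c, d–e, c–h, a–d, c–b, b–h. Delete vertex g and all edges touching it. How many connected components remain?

1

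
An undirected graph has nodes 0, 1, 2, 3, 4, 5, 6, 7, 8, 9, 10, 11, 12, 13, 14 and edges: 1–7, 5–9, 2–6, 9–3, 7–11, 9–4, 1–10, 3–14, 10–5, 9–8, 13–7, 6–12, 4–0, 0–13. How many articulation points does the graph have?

4

Removing 3 increases the component count from 2 to 3, so 3 is a cut vertex.
Removing 6 increases the component count from 2 to 3, so 6 is a cut vertex.
Removing 7 increases the component count from 2 to 3, so 7 is a cut vertex.
Likewise 9 is a cut vertex.
By contrast removing 14 leaves 2 components; it is not a cut vertex. No other vertex is a cut vertex either.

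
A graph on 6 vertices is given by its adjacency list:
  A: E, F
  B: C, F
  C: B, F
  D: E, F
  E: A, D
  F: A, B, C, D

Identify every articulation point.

Removing F increases the component count from 1 to 2, so F is a cut vertex.
By contrast removing C leaves 1 component; it is not a cut vertex. No other vertex is a cut vertex either.

F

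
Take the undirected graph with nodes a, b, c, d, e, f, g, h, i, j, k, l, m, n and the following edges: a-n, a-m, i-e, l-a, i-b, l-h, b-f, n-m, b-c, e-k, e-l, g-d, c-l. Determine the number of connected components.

3

j is isolated — a component by itself.
Starting from d we can reach d, g. That is one component of size 2.
Starting from a we can reach a, b, c, e, f, h, i, k, l, m, n. That is one component of size 11.
Total: 3 components.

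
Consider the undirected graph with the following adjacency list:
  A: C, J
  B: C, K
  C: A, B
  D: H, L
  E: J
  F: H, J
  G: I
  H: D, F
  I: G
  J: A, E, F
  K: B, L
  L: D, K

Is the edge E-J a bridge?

Yes

Removing E-J leaves no path between E and J: the component count goes from 2 to 3. So it is a bridge.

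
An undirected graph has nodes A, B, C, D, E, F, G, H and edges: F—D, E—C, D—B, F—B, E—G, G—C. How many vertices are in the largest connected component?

3

A is isolated — a component by itself.
H is isolated — a component by itself.
Starting from B we can reach B, D, F. That is one component of size 3.
Starting from C we can reach C, E, G. That is one component of size 3.
The largest has 3 vertices.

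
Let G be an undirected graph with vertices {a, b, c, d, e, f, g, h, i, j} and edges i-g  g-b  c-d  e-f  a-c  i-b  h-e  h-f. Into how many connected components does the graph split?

j is isolated — a component by itself.
Starting from e we can reach e, f, h. That is one component of size 3.
Starting from a we can reach a, c, d. That is one component of size 3.
Starting from b we can reach b, g, i. That is one component of size 3.
Total: 4 components.

4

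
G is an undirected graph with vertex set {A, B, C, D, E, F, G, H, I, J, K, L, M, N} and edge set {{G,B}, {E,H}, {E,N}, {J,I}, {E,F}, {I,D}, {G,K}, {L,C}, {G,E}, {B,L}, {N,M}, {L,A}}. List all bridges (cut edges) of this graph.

removing G - E disconnects G from E; removing E - H disconnects E from H; removing J - I disconnects J from I; removing G - B disconnects G from B — these are bridges.
In total 12 edges are bridges.

A-L, B-G, B-L, C-L, D-I, E-F, E-G, E-H, E-N, G-K, I-J, M-N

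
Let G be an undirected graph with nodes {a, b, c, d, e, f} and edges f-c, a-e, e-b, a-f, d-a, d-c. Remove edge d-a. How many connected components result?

1

d and a are still connected via d-c-f-a, so the component count stays at 1.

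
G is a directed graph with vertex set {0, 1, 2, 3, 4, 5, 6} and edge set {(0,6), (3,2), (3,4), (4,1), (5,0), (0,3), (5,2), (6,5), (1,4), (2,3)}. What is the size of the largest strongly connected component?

3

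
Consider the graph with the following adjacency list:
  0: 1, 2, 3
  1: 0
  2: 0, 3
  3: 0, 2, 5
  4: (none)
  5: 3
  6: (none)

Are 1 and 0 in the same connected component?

Yes

From 1 we can reach 0, 1, 2, 3, 5, which includes 0.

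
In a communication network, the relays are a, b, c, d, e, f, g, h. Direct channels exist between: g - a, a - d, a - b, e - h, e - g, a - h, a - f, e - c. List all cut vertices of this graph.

a, e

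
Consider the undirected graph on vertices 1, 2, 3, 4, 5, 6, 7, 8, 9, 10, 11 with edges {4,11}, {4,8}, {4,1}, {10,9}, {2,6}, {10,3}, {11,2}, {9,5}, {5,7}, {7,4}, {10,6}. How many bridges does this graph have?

3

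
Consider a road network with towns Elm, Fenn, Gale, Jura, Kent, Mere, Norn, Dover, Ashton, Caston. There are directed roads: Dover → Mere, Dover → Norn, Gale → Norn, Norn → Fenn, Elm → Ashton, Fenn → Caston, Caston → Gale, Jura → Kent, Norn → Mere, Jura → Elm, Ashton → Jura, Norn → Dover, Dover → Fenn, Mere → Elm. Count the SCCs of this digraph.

4

{Fenn, Gale, Norn, Dover, Caston} are all mutually reachable — one SCC of size 5.
{Elm, Jura, Ashton} are all mutually reachable — one SCC of size 3.
{Kent} is an SCC by itself.
{Mere} is an SCC by itself.
That gives 4 strongly connected components.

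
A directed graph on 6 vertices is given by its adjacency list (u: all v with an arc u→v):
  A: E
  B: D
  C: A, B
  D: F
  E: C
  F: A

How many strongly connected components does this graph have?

1

{A, B, C, D, E, F} are all mutually reachable — one SCC of size 6.
That gives 1 strongly connected component.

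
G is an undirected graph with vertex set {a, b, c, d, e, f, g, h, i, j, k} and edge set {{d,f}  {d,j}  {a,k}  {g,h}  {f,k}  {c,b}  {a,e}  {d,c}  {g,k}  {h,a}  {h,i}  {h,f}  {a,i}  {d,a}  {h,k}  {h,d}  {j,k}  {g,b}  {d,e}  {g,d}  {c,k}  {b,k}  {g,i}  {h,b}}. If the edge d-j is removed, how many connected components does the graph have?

d and j are still connected via d-g-k-j, so the component count stays at 1.

1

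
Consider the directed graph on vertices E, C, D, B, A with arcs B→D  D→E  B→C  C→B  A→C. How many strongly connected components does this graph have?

4

{B, C} are all mutually reachable — one SCC of size 2.
{E} is an SCC by itself.
{A} is an SCC by itself.
{D} is an SCC by itself.
That gives 4 strongly connected components.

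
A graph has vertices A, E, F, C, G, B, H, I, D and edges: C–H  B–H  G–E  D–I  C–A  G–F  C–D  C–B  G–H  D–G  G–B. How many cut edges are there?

The edges on the cycle C-D-G-B-C are not bridges since each lies on that cycle.
But removing G–F disconnects G from F; removing D–I disconnects D from I; removing G–E disconnects G from E; removing A–C disconnects A from C — these are bridges.
That makes 4 bridges.

4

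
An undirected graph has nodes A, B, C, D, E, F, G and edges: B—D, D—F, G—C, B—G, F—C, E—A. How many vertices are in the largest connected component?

Starting from A we can reach A, E. That is one component of size 2.
Starting from B we can reach B, C, D, F, G. That is one component of size 5.
The largest has 5 vertices.

5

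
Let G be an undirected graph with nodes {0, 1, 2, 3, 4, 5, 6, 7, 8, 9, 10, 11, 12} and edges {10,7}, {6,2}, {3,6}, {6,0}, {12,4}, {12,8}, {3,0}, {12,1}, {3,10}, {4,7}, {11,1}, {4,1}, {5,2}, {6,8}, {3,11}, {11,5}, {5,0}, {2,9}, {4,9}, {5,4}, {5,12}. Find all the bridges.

none

The edges on the cycle 11-5-12-1-11 are not bridges since each lies on that cycle.
Every edge lies on some cycle, so there are no bridges.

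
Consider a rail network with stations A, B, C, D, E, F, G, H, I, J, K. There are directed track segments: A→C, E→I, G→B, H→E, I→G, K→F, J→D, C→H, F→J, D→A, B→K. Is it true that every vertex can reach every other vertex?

From K we can reach every vertex (A, B, C, D, E, F, G, H, I, J, K), and every vertex can reach K (A, B, C, D, E, F, G, H, I, J, K). So the whole graph is one strongly connected component.

Yes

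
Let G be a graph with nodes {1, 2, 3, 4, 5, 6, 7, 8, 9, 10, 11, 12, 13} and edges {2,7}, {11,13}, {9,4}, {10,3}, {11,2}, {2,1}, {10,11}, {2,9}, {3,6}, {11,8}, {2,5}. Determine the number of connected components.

12 is isolated — a component by itself.
Starting from 1 we can reach 1, 2, 3, 4, 5, 6, 7, 8, 9, 10, 11, 13. That is one component of size 12.
Total: 2 components.

2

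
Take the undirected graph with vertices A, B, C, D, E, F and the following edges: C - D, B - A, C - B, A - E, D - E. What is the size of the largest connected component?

5

F is isolated — a component by itself.
Starting from A we can reach A, B, C, D, E. That is one component of size 5.
The largest has 5 vertices.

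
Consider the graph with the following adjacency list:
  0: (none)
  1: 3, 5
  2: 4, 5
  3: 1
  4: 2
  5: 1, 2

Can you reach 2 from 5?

Yes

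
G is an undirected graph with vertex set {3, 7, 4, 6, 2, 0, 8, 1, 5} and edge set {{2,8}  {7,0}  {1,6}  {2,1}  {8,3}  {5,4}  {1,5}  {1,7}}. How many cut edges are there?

removing 8 - 2 disconnects 8 from 2; removing 4 - 5 disconnects 4 from 5; removing 3 - 8 disconnects 3 from 8; removing 7 - 1 disconnects 7 from 1 — these are bridges.
In total 8 edges are bridges.

8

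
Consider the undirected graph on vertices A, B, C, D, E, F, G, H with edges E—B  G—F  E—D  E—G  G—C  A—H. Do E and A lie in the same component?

No

The component containing E is {B, C, D, E, F, G}, and A is not in it.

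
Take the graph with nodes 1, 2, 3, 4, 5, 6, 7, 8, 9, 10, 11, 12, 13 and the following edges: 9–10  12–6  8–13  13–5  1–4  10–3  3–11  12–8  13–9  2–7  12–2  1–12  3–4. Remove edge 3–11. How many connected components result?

Before removal there is 1 component.
3–11 is a bridge — removing it separates 3's side from 11's side.
After removal: 2 components.

2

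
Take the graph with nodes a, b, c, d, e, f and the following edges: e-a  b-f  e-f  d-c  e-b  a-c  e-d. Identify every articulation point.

e

Removing e increases the component count from 1 to 2, so e is a cut vertex.
By contrast removing a leaves 1 component; it is not a cut vertex. No other vertex is a cut vertex either.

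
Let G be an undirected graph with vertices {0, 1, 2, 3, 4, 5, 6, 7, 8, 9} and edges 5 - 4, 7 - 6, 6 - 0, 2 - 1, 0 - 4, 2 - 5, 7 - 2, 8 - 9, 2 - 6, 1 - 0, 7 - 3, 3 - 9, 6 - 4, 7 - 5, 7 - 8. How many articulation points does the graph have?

1

Removing 7 increases the component count from 1 to 2, so 7 is a cut vertex.
By contrast removing 8 leaves 1 component; it is not a cut vertex. No other vertex is a cut vertex either.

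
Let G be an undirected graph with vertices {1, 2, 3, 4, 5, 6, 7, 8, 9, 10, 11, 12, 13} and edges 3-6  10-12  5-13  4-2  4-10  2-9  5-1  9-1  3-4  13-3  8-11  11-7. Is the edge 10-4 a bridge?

Yes

Removing 10-4 leaves no path between 10 and 4: the component count goes from 2 to 3. So it is a bridge.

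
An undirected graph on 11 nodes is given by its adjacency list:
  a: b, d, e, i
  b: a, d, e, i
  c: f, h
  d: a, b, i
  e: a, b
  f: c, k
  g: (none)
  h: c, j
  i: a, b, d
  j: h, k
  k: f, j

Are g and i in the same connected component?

The component containing g is {g}, and i is not in it.

No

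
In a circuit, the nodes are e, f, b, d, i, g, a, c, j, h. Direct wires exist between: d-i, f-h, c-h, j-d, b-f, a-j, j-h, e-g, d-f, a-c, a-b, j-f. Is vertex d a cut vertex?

Deleting d raises the number of components from 2 to 3, so d is a cut vertex.

Yes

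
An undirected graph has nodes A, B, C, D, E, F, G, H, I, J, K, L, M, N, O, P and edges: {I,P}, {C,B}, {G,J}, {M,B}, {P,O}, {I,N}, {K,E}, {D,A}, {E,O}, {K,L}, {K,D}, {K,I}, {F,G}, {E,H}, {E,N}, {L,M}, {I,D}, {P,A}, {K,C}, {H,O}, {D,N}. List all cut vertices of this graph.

G, K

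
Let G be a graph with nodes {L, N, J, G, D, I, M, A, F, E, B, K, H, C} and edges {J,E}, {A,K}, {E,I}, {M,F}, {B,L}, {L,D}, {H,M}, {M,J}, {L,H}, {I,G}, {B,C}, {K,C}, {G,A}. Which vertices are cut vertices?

Removing L increases the component count from 2 to 3, so L is a cut vertex.
Removing M increases the component count from 2 to 3, so M is a cut vertex.
By contrast removing F leaves 2 components; it is not a cut vertex. No other vertex is a cut vertex either.

L, M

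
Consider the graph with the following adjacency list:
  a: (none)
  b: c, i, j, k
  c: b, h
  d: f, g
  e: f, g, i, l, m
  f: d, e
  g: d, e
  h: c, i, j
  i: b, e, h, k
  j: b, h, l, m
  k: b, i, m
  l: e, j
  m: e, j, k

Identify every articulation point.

Removing e increases the component count from 2 to 3, so e is a cut vertex.
By contrast removing c leaves 2 components; it is not a cut vertex. No other vertex is a cut vertex either.

e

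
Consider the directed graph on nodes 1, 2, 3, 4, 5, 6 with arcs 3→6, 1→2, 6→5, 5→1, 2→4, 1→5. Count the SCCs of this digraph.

{1, 5} are all mutually reachable — one SCC of size 2.
{2} is an SCC by itself.
{6} is an SCC by itself.
{4} is an SCC by itself.
{3} is an SCC by itself.
That gives 5 strongly connected components.

5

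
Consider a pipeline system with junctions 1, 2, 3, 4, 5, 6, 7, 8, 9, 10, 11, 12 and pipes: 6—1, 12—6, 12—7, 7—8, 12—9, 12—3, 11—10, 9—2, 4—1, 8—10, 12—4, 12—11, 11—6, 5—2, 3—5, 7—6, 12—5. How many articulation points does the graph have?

Removing 12 increases the component count from 1 to 2, so 12 is a cut vertex.
By contrast removing 7 leaves 1 component; it is not a cut vertex. No other vertex is a cut vertex either.

1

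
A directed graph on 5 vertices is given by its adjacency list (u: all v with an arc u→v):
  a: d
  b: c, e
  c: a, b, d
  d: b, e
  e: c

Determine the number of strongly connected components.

1

{a, b, c, d, e} are all mutually reachable — one SCC of size 5.
That gives 1 strongly connected component.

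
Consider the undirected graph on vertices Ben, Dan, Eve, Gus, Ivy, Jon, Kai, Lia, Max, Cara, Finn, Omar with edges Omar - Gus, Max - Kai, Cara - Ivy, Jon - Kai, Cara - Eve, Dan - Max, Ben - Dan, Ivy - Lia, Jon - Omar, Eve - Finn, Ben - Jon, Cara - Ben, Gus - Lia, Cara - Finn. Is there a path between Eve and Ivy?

Yes

From Eve we can reach Ben, Dan, Eve, Gus, Ivy, Jon, Kai, Lia, Max, Cara, Finn, Omar, which includes Ivy.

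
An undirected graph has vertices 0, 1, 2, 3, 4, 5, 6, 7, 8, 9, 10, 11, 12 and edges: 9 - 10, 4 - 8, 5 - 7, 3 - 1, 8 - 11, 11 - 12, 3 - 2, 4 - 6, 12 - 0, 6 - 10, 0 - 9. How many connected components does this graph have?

3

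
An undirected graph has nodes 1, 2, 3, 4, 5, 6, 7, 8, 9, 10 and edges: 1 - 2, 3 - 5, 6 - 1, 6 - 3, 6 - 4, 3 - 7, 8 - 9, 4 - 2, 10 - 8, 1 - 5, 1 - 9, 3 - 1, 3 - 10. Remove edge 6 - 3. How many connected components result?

1

6 and 3 are still connected via 6-1-3, so the component count stays at 1.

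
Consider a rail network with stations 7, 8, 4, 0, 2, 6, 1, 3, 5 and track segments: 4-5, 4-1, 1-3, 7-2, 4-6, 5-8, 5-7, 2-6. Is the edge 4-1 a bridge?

Removing 4-1 leaves no path between 4 and 1: the component count goes from 2 to 3. So it is a bridge.

Yes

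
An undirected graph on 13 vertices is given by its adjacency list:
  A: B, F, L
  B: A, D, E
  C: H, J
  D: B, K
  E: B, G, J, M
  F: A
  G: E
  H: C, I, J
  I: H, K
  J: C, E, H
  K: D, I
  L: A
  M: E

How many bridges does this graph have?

5

The edges on the cycle J-C-H-J are not bridges since each lies on that cycle.
But removing E-G disconnects E from G; removing A-L disconnects A from L; removing M-E disconnects M from E; removing A-F disconnects A from F — these are bridges.
In total 5 edges are bridges.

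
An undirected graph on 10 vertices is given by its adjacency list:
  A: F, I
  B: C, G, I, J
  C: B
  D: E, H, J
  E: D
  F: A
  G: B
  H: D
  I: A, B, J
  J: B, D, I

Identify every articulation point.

Removing A increases the component count from 1 to 2, so A is a cut vertex.
Removing B increases the component count from 1 to 3, so B is a cut vertex.
Removing D increases the component count from 1 to 3, so D is a cut vertex.
Likewise I, J are cut vertices.
By contrast removing H leaves 1 component; it is not a cut vertex. No other vertex is a cut vertex either.

A, B, D, I, J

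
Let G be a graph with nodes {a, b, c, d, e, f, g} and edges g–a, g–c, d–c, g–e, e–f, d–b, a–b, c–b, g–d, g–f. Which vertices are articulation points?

g

Removing g increases the component count from 1 to 2, so g is a cut vertex.
By contrast removing d leaves 1 component; it is not a cut vertex. No other vertex is a cut vertex either.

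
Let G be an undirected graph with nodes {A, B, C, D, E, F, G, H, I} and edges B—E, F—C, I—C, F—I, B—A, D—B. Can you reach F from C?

From C we can reach C, F, I, which includes F.

Yes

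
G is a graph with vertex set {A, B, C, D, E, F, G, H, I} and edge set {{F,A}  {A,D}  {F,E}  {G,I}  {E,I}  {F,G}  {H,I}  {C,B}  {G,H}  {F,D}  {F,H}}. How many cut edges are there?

1

The edges on the cycle F-A-D-F are not bridges since each lies on that cycle.
But removing B - C disconnects B from C — this is a bridge.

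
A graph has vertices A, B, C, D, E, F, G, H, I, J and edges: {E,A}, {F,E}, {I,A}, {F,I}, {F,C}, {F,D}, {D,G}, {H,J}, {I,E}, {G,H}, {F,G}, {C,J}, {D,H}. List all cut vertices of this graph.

Removing F increases the component count from 2 to 3, so F is a cut vertex.
By contrast removing J leaves 2 components; it is not a cut vertex. No other vertex is a cut vertex either.

F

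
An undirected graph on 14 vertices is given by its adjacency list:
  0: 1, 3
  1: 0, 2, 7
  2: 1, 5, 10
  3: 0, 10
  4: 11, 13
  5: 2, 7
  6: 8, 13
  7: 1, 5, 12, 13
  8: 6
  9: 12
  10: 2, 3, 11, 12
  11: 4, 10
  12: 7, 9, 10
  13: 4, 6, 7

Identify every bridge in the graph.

12-9, 13-6, 6-8

The edges on the cycle 7-13-4-11-10-3-0-1-7 are not bridges since each lies on that cycle.
But removing 6-8 disconnects 6 from 8; removing 13-6 disconnects 13 from 6; removing 9-12 disconnects 9 from 12 — these are bridges.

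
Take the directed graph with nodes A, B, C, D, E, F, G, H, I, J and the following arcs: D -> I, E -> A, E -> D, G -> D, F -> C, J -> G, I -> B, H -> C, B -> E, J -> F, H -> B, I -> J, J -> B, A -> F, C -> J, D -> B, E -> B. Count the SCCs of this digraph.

{A, B, C, D, E, F, G, I, J} are all mutually reachable — one SCC of size 9.
{H} is an SCC by itself.
That gives 2 strongly connected components.

2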